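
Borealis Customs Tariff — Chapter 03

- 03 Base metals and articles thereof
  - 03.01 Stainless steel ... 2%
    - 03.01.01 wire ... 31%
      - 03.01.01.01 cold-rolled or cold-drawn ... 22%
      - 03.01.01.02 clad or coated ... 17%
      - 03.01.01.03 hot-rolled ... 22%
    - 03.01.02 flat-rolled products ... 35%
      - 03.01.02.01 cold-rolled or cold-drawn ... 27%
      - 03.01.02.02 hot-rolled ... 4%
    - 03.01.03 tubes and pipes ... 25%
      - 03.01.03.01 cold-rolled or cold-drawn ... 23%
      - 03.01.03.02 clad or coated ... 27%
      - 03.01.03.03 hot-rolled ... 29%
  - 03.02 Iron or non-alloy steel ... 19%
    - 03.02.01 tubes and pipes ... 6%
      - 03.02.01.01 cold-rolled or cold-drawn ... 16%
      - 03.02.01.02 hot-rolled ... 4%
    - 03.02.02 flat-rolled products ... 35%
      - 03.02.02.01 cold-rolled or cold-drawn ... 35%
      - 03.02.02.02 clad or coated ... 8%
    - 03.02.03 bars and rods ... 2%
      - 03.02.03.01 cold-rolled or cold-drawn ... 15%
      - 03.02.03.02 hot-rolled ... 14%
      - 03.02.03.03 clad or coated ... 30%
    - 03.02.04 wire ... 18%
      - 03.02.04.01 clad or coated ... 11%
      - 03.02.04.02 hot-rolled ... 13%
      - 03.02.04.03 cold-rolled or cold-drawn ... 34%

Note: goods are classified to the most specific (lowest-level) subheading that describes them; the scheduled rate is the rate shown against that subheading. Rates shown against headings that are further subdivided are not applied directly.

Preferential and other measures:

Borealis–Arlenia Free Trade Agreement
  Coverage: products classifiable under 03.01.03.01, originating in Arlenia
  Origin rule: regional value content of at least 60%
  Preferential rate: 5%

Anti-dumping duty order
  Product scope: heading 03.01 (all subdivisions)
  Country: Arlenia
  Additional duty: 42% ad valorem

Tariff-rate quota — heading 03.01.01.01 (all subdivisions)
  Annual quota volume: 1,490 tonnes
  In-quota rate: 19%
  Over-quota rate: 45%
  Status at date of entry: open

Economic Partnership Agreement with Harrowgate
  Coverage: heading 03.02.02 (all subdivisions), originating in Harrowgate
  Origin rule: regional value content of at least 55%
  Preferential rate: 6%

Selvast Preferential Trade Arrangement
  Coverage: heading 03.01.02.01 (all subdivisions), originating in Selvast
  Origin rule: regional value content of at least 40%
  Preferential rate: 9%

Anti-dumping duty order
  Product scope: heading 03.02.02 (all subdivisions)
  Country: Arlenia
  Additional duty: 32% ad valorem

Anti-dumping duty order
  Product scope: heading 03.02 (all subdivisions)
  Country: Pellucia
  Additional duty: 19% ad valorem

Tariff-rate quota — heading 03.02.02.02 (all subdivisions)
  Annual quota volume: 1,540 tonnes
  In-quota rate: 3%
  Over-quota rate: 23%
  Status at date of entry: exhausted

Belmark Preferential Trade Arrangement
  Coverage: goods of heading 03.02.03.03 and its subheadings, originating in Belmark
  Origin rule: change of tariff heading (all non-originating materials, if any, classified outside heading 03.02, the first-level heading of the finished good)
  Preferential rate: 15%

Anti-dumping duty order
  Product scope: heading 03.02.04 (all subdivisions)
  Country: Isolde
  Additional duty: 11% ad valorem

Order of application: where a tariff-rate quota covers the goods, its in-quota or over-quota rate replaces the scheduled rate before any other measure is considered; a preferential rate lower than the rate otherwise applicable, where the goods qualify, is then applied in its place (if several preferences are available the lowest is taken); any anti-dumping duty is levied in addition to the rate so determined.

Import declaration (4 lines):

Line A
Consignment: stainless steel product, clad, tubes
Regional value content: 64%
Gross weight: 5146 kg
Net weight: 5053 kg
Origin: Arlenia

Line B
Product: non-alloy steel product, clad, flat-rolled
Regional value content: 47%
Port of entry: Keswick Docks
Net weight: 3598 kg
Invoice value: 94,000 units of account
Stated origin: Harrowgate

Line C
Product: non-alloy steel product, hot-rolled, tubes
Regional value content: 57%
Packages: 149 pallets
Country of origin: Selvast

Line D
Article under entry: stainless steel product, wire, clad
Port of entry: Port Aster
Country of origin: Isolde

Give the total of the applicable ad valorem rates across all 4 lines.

Line A: stainless steel → 03.01; tubes → 03.01.03; clad → 03.01.03.02. Scheduled 27%. Arlenia agreement on 03.01.03.01: 03.01.03.02 not covered; anti-dumping (Arlenia, 03.01): +42%; total 27% + 42% = 69%. → 69%.
Line B: non-alloy steel → 03.02; flat-rolled → 03.02.02; clad → 03.02.02.02. Scheduled 8%. quota on 03.02.02.02 exhausted → over-quota 23%; Harrowgate agreement on 03.02.02: RVC < 55%. → 23%.
Line C: non-alloy steel → 03.02; tubes → 03.02.01; hot-rolled → 03.02.01.02. Scheduled 4%. Selvast agreement on 03.01.02.01: 03.02.01.02 not covered. → 4%.
Line D: stainless steel → 03.01; wire → 03.01.01; clad → 03.01.01.02. Scheduled 17%. No special measure applies. → 17%.
Sum: 69% + 23% + 4% + 17% = 113%.

113%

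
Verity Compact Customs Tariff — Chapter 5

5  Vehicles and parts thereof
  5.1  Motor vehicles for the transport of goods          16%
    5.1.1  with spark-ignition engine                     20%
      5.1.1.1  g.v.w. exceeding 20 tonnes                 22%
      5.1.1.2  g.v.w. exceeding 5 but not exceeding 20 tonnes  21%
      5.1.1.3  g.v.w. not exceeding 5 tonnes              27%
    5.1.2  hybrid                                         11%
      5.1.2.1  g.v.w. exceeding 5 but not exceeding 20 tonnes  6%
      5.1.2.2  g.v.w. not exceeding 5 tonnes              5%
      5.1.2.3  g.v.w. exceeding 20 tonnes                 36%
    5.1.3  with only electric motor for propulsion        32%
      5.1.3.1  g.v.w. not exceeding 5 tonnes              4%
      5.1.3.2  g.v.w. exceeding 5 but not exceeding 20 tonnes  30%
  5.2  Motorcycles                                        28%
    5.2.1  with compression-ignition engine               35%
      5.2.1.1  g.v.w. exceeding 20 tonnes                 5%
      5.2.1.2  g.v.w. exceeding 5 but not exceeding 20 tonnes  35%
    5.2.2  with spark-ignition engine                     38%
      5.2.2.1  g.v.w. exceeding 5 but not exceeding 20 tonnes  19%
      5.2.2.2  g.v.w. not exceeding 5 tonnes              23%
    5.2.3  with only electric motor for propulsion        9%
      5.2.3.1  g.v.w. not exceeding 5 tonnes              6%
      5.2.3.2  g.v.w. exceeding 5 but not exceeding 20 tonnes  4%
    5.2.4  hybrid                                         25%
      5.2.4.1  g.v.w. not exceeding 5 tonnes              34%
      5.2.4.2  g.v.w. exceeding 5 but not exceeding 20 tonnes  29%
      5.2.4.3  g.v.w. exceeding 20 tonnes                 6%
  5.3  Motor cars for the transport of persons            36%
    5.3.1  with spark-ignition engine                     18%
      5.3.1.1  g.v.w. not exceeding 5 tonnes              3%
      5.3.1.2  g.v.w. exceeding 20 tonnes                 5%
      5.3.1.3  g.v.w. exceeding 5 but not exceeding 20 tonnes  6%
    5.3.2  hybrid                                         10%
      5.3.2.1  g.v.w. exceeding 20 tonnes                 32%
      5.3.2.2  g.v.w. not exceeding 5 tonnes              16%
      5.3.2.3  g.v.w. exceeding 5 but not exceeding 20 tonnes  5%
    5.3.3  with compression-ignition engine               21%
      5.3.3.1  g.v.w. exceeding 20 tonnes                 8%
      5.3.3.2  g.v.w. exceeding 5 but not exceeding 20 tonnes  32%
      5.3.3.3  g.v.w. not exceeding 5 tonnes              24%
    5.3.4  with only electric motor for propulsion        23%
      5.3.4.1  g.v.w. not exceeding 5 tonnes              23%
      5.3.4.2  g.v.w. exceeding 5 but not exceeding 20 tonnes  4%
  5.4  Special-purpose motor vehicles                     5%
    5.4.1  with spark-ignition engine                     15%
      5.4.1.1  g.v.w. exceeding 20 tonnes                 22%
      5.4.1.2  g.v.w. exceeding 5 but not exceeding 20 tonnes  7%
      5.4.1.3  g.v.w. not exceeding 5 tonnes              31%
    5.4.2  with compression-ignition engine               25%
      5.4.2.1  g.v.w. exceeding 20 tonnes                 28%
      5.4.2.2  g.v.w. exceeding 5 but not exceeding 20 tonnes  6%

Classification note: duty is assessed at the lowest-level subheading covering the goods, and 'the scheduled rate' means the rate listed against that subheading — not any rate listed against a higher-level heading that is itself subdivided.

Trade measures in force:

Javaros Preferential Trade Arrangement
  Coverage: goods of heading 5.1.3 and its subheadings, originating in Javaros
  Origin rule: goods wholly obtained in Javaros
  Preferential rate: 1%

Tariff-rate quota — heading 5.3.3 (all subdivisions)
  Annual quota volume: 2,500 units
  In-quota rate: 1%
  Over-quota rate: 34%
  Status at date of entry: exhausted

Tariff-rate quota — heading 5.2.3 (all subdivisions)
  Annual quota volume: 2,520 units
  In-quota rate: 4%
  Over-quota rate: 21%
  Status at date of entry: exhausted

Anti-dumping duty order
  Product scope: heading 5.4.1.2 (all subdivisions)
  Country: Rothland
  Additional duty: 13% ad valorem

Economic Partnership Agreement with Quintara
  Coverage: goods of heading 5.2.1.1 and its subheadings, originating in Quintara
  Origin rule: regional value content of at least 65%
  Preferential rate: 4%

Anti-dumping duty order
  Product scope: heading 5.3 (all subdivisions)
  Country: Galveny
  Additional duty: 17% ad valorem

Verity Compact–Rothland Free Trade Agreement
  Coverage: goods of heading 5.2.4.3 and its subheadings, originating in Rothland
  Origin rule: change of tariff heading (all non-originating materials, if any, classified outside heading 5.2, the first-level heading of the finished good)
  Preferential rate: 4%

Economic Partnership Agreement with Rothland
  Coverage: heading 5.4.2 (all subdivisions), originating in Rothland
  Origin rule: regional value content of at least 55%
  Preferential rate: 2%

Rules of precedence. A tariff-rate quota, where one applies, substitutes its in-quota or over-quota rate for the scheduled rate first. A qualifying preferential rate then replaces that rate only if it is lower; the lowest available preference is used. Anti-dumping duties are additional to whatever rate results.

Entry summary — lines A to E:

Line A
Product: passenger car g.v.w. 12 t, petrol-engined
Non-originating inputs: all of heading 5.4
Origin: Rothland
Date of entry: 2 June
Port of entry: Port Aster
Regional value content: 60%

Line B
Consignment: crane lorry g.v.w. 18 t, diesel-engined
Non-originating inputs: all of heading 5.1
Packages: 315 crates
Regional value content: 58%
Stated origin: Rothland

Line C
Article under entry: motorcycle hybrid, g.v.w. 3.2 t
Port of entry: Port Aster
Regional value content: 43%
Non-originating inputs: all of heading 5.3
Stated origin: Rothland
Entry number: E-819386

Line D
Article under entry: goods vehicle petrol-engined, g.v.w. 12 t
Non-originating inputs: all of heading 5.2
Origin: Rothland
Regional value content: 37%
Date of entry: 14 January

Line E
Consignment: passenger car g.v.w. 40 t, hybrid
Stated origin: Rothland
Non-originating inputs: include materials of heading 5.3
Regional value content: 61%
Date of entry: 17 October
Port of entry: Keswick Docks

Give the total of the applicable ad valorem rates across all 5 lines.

95%

Line A: passenger car → 5.3; petrol-engined → 5.3.1; g.v.w. 12 t → 5.3.1.3. Scheduled 6%. Rothland agreement on 5.2.4.3: 5.3.1.3 not covered; Rothland agreement on 5.4.2: 5.3.1.3 not covered. → 6%.
Line B: crane lorry → 5.4; diesel-engined → 5.4.2; g.v.w. 18 t → 5.4.2.2. Scheduled 6%. Rothland agreement on 5.2.4.3: 5.4.2.2 not covered; Rothland agreement on 5.4.2: RVC ≥ 55% → 2% available; preferential 2%. → 2%.
Line C: motorcycle → 5.2; hybrid → 5.2.4; g.v.w. 3.2 t → 5.2.4.1. Scheduled 34%. Rothland agreement on 5.2.4.3: 5.2.4.1 not covered; Rothland agreement on 5.4.2: 5.2.4.1 not covered. → 34%.
Line D: goods vehicle → 5.1; petrol-engined → 5.1.1; g.v.w. 12 t → 5.1.1.2. Scheduled 21%. Rothland agreement on 5.2.4.3: 5.1.1.2 not covered; Rothland agreement on 5.4.2: 5.1.1.2 not covered. → 21%.
Line E: passenger car → 5.3; hybrid → 5.3.2; g.v.w. 40 t → 5.3.2.1. Scheduled 32%. Rothland agreement on 5.2.4.3: 5.3.2.1 not covered; Rothland agreement on 5.4.2: 5.3.2.1 not covered. → 32%.
Sum: 6% + 2% + 34% + 21% + 32% = 95%.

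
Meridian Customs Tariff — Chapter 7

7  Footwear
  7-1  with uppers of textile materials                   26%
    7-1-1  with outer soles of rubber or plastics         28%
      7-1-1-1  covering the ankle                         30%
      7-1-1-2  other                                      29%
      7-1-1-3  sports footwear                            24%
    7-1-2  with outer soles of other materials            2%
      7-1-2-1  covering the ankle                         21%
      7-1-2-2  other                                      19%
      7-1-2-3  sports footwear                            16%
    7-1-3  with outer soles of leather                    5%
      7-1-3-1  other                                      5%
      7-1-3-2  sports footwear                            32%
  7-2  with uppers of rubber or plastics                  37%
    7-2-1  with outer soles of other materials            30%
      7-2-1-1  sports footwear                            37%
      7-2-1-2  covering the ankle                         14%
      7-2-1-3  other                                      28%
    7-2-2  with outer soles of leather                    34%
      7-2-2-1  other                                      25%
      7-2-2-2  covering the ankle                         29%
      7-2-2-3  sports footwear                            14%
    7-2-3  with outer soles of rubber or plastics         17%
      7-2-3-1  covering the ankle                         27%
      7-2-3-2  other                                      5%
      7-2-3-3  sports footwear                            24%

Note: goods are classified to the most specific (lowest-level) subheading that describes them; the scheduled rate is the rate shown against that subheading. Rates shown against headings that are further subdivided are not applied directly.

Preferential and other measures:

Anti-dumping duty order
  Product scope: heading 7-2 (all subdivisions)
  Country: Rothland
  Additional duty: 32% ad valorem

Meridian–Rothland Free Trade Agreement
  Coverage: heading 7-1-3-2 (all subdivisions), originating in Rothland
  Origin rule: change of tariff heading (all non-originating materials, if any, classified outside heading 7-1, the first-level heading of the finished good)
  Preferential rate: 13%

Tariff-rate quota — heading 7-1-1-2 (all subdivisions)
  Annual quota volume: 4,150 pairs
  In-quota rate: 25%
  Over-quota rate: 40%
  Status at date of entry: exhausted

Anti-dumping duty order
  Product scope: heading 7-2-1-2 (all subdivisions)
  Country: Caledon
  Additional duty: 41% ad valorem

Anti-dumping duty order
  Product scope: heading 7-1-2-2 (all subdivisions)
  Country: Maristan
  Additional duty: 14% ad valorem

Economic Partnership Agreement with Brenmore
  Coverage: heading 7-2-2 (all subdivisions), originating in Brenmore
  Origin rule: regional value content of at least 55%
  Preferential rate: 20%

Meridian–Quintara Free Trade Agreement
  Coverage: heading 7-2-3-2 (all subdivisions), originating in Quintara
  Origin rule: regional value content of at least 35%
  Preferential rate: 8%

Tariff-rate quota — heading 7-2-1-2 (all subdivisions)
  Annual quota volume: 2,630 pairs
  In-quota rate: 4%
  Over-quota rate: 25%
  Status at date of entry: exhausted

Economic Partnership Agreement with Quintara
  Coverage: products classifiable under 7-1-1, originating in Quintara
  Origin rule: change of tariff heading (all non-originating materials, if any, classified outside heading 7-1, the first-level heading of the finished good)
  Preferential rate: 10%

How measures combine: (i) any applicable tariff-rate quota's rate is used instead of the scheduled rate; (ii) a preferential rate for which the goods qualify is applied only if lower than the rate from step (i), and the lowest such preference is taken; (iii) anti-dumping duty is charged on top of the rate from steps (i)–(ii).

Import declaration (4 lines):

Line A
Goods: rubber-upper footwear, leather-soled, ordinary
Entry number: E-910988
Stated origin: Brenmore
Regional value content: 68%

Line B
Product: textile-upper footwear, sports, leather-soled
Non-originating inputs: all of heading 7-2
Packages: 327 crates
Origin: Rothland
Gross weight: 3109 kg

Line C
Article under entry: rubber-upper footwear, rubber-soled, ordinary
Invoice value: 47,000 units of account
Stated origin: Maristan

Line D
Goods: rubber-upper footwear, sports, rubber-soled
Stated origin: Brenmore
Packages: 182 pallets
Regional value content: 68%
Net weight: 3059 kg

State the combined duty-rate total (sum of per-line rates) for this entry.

62%

Line A: rubber-upper → 7-2; leather-soled → 7-2-2; ordinary → 7-2-2-1. Scheduled 25%. Brenmore agreement on 7-2-2: RVC ≥ 55% → 20% available; preferential 20%. → 20%.
Line B: textile-upper → 7-1; leather-soled → 7-1-3; sports → 7-1-3-2. Scheduled 32%. Rothland agreement on 7-1-3-2: CTH met → 13% available; preferential 13%. → 13%.
Line C: rubber-upper → 7-2; rubber-soled → 7-2-3; ordinary → 7-2-3-2. Scheduled 5%. No special measure applies. → 5%.
Line D: rubber-upper → 7-2; rubber-soled → 7-2-3; sports → 7-2-3-3. Scheduled 24%. Brenmore agreement on 7-2-2: 7-2-3-3 not covered. → 24%.
Sum: 20% + 13% + 5% + 24% = 62%.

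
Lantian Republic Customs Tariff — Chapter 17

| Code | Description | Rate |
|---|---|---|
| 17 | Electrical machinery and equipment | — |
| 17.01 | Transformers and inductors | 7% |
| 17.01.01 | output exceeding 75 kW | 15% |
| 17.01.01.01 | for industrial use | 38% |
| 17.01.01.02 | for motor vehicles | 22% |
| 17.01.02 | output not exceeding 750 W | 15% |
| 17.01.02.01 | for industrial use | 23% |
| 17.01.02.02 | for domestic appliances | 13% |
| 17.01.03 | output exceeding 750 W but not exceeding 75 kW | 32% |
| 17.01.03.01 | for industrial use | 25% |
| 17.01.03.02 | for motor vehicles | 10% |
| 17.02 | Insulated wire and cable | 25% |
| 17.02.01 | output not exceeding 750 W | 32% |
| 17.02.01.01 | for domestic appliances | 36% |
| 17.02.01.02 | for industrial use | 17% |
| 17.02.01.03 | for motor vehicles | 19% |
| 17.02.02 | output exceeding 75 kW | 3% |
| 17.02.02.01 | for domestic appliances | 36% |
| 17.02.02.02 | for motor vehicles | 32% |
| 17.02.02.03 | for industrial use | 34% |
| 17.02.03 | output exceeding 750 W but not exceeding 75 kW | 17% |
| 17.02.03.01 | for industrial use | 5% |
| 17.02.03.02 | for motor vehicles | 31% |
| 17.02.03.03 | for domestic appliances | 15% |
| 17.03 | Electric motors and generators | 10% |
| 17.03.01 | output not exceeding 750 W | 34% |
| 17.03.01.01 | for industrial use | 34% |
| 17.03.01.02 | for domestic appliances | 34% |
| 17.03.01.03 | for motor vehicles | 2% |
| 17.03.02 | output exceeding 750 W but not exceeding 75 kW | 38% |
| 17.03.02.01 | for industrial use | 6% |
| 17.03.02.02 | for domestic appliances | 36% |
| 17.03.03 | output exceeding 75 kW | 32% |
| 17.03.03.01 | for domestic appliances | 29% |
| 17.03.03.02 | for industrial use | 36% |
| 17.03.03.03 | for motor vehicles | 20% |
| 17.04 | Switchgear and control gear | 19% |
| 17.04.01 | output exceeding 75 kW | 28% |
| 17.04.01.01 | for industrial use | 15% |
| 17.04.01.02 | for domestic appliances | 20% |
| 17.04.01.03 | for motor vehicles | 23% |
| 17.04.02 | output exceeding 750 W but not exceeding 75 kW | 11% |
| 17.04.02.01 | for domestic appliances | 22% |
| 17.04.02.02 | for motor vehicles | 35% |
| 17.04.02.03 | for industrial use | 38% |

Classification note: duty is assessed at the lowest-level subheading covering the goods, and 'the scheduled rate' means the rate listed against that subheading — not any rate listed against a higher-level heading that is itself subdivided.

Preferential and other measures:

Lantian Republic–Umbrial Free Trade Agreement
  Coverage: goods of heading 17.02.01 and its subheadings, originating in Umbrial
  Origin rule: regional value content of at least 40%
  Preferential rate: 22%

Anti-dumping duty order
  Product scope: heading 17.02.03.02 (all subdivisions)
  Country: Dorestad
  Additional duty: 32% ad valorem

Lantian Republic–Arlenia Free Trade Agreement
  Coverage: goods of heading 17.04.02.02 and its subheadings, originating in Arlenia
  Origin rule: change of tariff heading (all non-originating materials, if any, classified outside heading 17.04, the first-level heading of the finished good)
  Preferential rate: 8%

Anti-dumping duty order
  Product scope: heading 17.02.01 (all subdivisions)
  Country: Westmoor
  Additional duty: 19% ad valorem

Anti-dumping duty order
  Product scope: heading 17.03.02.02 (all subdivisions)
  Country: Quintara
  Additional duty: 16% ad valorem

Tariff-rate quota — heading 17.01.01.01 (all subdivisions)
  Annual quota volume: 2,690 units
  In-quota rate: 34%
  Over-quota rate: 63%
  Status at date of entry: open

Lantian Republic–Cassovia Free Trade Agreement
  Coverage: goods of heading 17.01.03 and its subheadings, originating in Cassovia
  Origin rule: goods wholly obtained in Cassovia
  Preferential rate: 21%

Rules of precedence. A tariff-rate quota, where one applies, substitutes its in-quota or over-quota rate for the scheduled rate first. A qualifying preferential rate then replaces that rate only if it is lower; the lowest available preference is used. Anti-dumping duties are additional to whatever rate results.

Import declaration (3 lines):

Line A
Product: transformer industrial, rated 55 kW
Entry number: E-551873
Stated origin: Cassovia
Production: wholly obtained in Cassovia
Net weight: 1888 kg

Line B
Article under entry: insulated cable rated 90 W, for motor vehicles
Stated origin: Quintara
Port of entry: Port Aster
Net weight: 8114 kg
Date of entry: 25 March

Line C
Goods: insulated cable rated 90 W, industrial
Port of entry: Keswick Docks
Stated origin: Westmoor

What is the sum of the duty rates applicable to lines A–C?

Line A: transformer → 17.01; rated 55 kW → 17.01.03; industrial → 17.01.03.01. Scheduled 25%. Cassovia agreement on 17.01.03: wholly obtained → 21% available; preferential 21%. → 21%.
Line B: insulated cable → 17.02; rated 90 W → 17.02.01; for motor vehicles → 17.02.01.03. Scheduled 19%. No special measure applies. → 19%.
Line C: insulated cable → 17.02; rated 90 W → 17.02.01; industrial → 17.02.01.02. Scheduled 17%. anti-dumping (Westmoor, 17.02.01): +19%; total 17% + 19% = 36%. → 36%.
Sum: 21% + 19% + 36% = 76%.

76%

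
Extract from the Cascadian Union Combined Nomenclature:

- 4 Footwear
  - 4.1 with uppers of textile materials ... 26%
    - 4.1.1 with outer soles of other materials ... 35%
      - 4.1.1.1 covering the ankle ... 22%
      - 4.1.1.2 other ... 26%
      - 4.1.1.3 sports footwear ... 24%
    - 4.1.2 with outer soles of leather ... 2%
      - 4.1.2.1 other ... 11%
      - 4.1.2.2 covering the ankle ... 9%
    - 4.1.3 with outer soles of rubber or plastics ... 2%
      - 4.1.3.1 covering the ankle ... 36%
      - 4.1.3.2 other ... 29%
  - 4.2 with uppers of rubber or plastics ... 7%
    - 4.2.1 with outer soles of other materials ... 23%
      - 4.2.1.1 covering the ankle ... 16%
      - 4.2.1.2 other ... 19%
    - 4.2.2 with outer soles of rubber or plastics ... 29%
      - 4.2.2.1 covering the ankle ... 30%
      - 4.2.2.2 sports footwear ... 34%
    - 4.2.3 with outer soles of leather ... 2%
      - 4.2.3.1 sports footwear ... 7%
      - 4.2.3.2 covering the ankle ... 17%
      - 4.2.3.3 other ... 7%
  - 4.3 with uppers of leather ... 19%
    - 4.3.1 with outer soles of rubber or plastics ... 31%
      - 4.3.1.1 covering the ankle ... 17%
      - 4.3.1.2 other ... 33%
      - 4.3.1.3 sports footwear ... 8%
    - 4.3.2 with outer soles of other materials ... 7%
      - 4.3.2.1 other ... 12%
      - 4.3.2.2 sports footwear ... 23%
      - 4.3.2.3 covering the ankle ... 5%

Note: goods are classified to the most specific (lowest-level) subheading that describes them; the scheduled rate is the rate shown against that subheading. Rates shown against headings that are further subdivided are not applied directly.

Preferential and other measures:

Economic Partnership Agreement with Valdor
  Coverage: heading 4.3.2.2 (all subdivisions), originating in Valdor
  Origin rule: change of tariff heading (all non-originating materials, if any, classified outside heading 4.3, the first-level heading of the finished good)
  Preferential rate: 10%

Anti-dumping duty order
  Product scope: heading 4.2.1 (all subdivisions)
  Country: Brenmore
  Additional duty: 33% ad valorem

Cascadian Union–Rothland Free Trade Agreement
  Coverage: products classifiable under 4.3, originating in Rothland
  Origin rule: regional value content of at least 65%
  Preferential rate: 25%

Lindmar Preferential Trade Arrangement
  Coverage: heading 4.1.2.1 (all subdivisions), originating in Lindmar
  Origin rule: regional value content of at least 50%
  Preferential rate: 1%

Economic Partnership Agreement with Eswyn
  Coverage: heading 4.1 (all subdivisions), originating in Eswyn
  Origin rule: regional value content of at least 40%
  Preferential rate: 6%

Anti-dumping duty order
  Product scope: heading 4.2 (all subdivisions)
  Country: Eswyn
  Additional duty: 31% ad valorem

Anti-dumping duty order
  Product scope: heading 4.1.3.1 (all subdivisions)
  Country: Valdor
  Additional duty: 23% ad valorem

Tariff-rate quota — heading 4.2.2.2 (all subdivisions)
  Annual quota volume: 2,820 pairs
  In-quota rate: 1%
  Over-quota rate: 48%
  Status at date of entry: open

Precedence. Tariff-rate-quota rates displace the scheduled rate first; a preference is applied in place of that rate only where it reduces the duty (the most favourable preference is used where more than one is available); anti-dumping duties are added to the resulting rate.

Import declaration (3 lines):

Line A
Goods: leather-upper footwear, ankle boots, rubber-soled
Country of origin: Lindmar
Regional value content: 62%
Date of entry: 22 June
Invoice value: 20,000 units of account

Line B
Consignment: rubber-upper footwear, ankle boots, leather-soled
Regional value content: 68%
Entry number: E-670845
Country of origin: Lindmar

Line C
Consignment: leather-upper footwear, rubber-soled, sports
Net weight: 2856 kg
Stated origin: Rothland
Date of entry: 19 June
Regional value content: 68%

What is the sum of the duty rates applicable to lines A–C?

Line A: leather-upper → 4.3; rubber-soled → 4.3.1; ankle boots → 4.3.1.1. Scheduled 17%. Lindmar agreement on 4.1.2.1: 4.3.1.1 not covered. → 17%.
Line B: rubber-upper → 4.2; leather-soled → 4.2.3; ankle boots → 4.2.3.2. Scheduled 17%. Lindmar agreement on 4.1.2.1: 4.2.3.2 not covered. → 17%.
Line C: leather-upper → 4.3; rubber-soled → 4.3.1; sports → 4.3.1.3. Scheduled 8%. Rothland agreement on 4.3: RVC ≥ 65% → 25% available; preference 25% not lower than 8% → no reduction. → 8%.
Sum: 17% + 17% + 8% = 42%.

42%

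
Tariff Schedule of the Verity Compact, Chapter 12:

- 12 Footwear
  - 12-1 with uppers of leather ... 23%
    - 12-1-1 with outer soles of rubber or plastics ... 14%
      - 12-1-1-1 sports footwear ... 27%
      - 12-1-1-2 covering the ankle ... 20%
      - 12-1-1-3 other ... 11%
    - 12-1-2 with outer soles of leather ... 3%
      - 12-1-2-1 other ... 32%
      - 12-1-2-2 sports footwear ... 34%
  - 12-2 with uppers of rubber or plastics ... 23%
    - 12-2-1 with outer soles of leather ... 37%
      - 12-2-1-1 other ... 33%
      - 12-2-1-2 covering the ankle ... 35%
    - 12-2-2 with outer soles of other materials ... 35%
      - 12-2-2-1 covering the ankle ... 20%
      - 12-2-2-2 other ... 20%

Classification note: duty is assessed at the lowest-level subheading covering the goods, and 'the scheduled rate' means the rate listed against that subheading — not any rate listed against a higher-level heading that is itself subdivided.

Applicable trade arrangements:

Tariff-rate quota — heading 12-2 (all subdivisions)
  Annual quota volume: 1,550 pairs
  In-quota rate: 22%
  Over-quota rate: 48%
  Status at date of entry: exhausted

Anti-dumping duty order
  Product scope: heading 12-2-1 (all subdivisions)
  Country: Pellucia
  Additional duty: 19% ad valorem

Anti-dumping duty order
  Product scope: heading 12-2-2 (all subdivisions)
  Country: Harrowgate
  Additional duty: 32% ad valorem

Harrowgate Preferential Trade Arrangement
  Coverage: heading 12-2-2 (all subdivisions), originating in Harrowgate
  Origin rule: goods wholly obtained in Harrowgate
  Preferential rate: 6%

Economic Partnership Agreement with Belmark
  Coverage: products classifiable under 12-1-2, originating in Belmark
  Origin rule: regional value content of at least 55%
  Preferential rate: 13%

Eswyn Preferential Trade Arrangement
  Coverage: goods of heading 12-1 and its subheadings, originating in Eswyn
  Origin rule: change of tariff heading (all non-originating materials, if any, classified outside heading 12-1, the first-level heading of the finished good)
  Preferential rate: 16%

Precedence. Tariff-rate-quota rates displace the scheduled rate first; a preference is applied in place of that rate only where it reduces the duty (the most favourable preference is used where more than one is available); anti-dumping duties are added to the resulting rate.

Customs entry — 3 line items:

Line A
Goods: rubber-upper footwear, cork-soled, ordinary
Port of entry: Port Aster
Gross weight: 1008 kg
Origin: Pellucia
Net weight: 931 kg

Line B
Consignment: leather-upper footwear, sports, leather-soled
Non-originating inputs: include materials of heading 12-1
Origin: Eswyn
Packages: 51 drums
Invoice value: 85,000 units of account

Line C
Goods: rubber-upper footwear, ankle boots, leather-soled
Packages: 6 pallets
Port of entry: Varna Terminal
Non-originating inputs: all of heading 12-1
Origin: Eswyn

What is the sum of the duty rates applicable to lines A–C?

Line A: rubber-upper → 12-2; cork-soled → 12-2-2; ordinary → 12-2-2-2. Scheduled 20%. quota on 12-2 exhausted → over-quota 48%. → 48%.
Line B: leather-upper → 12-1; leather-soled → 12-1-2; sports → 12-1-2-2. Scheduled 34%. Eswyn agreement on 12-1: CTH not met. → 34%.
Line C: rubber-upper → 12-2; leather-soled → 12-2-1; ankle boots → 12-2-1-2. Scheduled 35%. quota on 12-2 exhausted → over-quota 48%; Eswyn agreement on 12-1: 12-2-1-2 not covered. → 48%.
Sum: 48% + 34% + 48% = 130%.

130%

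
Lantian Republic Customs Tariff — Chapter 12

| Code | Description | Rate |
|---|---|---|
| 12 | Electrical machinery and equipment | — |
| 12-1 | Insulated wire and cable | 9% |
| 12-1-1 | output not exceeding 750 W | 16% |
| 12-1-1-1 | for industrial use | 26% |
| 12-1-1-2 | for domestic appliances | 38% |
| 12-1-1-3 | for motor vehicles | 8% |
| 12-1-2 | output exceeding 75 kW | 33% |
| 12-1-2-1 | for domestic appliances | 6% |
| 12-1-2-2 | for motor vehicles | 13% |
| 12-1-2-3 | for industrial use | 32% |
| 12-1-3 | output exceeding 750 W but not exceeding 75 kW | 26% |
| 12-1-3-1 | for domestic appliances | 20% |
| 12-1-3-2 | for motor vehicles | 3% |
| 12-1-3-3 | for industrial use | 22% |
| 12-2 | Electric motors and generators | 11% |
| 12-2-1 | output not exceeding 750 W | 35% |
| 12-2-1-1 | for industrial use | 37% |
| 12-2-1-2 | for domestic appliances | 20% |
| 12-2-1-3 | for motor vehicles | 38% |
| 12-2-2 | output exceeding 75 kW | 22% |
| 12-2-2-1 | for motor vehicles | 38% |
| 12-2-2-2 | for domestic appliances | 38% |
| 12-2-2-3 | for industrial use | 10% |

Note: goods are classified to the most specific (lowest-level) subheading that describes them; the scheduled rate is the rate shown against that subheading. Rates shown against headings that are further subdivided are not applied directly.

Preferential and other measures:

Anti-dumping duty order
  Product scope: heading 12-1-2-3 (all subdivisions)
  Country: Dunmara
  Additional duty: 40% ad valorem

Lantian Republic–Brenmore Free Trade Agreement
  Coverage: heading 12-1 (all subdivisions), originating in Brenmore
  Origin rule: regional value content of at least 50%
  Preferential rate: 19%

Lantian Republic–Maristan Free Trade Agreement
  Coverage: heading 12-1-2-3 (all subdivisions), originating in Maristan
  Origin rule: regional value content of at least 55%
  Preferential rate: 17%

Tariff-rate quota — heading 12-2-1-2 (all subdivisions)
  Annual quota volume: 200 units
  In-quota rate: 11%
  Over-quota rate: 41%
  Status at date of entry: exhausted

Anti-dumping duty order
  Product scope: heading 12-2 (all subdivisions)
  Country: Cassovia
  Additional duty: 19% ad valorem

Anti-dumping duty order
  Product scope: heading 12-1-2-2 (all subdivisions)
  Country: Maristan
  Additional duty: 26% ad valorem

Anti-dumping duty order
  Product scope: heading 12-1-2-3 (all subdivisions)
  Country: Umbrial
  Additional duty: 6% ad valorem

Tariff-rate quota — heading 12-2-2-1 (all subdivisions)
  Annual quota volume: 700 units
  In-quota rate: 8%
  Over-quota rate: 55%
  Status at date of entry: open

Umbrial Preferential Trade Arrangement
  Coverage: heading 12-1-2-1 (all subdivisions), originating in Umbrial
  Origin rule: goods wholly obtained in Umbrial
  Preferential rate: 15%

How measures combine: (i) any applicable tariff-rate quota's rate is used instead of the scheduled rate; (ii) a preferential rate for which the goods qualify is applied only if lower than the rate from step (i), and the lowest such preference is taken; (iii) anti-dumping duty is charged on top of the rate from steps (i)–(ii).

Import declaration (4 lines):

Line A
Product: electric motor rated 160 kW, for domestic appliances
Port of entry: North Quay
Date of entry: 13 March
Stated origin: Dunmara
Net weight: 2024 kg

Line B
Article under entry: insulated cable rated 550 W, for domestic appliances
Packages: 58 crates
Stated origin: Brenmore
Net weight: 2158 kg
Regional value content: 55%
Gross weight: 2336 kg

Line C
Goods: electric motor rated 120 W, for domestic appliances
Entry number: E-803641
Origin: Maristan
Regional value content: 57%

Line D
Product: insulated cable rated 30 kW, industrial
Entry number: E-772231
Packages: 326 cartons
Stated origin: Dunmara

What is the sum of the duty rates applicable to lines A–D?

Line A: electric motor → 12-2; rated 160 kW → 12-2-2; for domestic appliances → 12-2-2-2. Scheduled 38%. No special measure applies. → 38%.
Line B: insulated cable → 12-1; rated 550 W → 12-1-1; for domestic appliances → 12-1-1-2. Scheduled 38%. Brenmore agreement on 12-1: RVC ≥ 50% → 19% available; preferential 19%. → 19%.
Line C: electric motor → 12-2; rated 120 W → 12-2-1; for domestic appliances → 12-2-1-2. Scheduled 20%. quota on 12-2-1-2 exhausted → over-quota 41%; Maristan agreement on 12-1-2-3: 12-2-1-2 not covered. → 41%.
Line D: insulated cable → 12-1; rated 30 kW → 12-1-3; industrial → 12-1-3-3. Scheduled 22%. No special measure applies. → 22%.
Sum: 38% + 19% + 41% + 22% = 120%.

120%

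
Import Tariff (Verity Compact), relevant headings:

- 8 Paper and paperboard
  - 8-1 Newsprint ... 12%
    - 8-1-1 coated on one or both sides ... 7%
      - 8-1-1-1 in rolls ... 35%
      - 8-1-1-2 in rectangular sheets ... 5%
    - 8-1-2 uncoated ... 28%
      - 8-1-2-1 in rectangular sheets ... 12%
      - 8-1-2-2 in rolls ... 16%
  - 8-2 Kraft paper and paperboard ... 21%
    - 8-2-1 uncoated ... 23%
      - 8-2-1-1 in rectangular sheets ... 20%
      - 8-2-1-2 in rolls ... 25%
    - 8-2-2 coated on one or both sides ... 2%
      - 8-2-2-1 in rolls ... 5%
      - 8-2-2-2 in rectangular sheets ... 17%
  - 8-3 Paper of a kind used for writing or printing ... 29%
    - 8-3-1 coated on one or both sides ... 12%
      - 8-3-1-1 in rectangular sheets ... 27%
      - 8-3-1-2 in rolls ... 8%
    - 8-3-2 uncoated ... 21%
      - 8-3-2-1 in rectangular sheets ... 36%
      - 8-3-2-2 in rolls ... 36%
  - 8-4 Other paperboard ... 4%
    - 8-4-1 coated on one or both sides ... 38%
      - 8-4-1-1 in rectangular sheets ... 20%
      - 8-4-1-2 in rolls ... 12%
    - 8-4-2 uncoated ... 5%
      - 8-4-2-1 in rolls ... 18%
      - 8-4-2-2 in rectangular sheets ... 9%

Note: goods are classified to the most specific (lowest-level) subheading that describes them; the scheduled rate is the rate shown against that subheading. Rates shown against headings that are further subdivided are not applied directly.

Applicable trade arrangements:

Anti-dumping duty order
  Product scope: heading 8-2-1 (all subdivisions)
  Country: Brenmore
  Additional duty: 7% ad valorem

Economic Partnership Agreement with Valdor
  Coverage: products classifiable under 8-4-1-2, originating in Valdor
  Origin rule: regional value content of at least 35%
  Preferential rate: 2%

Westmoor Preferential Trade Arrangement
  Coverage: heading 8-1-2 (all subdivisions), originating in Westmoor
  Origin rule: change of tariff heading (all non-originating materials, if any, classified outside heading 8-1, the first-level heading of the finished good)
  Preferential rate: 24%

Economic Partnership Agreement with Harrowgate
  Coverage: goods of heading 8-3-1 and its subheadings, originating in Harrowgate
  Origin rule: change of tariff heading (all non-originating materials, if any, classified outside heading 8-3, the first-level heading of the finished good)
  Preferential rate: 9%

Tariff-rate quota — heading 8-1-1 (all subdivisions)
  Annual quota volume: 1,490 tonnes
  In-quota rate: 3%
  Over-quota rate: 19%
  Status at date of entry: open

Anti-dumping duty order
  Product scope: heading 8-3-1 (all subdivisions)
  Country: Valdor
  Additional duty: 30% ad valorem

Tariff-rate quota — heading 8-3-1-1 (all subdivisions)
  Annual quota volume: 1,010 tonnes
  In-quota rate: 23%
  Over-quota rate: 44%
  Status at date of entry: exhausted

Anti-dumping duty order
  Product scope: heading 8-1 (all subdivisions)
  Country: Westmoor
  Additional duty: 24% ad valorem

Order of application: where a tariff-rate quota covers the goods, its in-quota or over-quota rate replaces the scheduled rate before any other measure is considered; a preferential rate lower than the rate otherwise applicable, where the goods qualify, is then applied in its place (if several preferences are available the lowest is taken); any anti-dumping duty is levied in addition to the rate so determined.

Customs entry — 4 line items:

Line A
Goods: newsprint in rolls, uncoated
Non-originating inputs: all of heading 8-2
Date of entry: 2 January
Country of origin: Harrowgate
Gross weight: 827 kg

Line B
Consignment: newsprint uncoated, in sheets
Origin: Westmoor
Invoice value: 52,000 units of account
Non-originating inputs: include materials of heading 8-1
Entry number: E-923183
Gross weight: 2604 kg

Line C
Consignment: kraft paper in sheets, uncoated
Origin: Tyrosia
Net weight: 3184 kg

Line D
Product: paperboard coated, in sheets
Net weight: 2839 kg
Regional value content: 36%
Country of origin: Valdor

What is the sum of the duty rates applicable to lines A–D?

92%

Line A: newsprint → 8-1; uncoated → 8-1-2; in rolls → 8-1-2-2. Scheduled 16%. Harrowgate agreement on 8-3-1: 8-1-2-2 not covered. → 16%.
Line B: newsprint → 8-1; uncoated → 8-1-2; in sheets → 8-1-2-1. Scheduled 12%. Westmoor agreement on 8-1-2: CTH not met; anti-dumping (Westmoor, 8-1): +24%; total 12% + 24% = 36%. → 36%.
Line C: kraft paper → 8-2; uncoated → 8-2-1; in sheets → 8-2-1-1. Scheduled 20%. No special measure applies. → 20%.
Line D: paperboard → 8-4; coated → 8-4-1; in sheets → 8-4-1-1. Scheduled 20%. Valdor agreement on 8-4-1-2: 8-4-1-1 not covered. → 20%.
Sum: 16% + 36% + 20% + 20% = 92%.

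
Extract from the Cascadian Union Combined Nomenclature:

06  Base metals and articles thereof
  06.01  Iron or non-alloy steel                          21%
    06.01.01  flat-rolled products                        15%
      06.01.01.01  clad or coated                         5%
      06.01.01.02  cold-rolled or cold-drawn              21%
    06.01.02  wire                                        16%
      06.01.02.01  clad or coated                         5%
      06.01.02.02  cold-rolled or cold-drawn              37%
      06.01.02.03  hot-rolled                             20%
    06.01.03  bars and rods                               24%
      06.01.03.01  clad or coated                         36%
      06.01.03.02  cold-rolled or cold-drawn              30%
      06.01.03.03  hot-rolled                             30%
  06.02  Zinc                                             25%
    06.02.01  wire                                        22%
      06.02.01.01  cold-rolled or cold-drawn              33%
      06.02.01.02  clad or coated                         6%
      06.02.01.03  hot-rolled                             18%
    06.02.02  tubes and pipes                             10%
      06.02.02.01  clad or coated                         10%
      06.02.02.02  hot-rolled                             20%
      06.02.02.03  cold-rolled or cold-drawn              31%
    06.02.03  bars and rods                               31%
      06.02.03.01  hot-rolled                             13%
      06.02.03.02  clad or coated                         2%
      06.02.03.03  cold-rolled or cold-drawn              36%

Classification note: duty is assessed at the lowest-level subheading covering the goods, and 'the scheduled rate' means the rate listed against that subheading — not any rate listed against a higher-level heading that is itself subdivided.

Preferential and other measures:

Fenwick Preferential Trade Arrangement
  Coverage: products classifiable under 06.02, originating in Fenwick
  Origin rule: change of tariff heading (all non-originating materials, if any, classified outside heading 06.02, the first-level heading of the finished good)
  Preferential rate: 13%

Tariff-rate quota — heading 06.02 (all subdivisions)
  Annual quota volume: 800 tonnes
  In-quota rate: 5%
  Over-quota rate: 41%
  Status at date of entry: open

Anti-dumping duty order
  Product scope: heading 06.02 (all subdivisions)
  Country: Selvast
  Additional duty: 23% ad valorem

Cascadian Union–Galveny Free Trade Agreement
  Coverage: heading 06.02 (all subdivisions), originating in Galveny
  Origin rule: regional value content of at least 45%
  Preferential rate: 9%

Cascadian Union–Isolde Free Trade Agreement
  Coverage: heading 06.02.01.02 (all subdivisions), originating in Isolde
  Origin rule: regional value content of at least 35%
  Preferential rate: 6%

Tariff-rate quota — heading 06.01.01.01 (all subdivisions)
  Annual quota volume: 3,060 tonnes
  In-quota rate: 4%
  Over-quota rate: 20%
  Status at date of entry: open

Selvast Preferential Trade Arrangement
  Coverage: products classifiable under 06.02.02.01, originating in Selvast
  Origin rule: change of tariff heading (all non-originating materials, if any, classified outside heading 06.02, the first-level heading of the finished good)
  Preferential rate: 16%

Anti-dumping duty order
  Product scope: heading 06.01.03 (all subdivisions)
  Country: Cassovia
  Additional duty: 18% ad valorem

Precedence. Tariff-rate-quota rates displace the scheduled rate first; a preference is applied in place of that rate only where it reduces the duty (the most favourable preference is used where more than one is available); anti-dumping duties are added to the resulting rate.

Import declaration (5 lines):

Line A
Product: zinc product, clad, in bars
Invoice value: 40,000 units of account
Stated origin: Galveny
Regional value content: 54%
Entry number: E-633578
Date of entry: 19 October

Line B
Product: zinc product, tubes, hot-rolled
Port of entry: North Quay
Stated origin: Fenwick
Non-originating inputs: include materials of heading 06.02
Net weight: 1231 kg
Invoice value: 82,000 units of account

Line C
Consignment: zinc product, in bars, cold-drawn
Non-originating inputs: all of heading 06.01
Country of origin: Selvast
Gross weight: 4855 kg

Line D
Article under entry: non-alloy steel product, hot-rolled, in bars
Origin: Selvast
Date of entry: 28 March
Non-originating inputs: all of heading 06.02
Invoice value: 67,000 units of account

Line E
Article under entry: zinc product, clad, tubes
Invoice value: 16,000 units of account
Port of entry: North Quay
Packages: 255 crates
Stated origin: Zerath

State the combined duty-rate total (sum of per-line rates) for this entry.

73%

Line A: zinc → 06.02; in bars → 06.02.03; clad → 06.02.03.02. Scheduled 2%. quota on 06.02 open → in-quota 5%; Galveny agreement on 06.02: RVC ≥ 45% → 9% available; preference 9% not lower than 5% → no reduction. → 5%.
Line B: zinc → 06.02; tubes → 06.02.02; hot-rolled → 06.02.02.02. Scheduled 20%. quota on 06.02 open → in-quota 5%; Fenwick agreement on 06.02: CTH not met. → 5%.
Line C: zinc → 06.02; in bars → 06.02.03; cold-drawn → 06.02.03.03. Scheduled 36%. quota on 06.02 open → in-quota 5%; Selvast agreement on 06.02.02.01: 06.02.03.03 not covered; anti-dumping (Selvast, 06.02): +23%; total 5% + 23% = 28%. → 28%.
Line D: non-alloy steel → 06.01; in bars → 06.01.03; hot-rolled → 06.01.03.03. Scheduled 30%. Selvast agreement on 06.02.02.01: 06.01.03.03 not covered. → 30%.
Line E: zinc → 06.02; tubes → 06.02.02; clad → 06.02.02.01. Scheduled 10%. quota on 06.02 open → in-quota 5%. → 5%.
Sum: 5% + 5% + 28% + 30% + 5% = 73%.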